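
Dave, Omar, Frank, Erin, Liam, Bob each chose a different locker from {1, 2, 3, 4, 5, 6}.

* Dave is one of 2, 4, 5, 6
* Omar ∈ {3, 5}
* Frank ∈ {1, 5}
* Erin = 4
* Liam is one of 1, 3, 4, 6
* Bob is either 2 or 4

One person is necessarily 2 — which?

Bob

Erin's domain is down to {4}, so Erin = 4. Strike 4 from Dave, Liam, Bob.
So 2 goes to Bob.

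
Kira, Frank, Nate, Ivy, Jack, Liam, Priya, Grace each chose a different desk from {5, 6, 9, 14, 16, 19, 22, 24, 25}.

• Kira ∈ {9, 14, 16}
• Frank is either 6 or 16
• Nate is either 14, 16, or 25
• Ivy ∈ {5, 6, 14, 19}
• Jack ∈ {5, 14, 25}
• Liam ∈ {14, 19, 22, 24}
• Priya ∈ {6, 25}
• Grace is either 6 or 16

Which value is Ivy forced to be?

The 2 variables Frank and Grace are confined to {6, 16}, which locks those values in; drop them from Kira, Nate, Ivy, Priya.
Priya's domain is down to {25}, so Priya = 25. Remove 25 from Nate, Jack.
That leaves Nate = 14. Strike 14 from Kira, Ivy, Jack, Liam.
That leaves Jack = 5. Eliminate 5 elsewhere: Ivy.
So Ivy = 19.

19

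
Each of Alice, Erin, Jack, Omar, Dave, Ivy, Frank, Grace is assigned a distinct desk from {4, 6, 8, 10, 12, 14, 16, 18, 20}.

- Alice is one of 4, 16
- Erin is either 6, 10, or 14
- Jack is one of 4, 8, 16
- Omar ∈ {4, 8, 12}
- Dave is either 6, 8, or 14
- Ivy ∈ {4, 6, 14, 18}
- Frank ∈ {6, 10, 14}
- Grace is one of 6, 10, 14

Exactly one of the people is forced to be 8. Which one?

The 8 variables together cover exactly {4, 6, 8, 10, 12, 14, 16, 18} — 8 values for 8 variables — and 12 appears only in Omar's list, so Omar = 12.
Among the 7 still-open variables, 18 fits only Ivy (and all 7 values in {4, 6, 8, 10, 14, 16, 18} must be used), so Ivy = 18.
The 3 variables Erin, Frank, Grace are confined to {6, 10, 14}, which locks those values in; drop them from Dave.
So 8 goes to Dave.

Dave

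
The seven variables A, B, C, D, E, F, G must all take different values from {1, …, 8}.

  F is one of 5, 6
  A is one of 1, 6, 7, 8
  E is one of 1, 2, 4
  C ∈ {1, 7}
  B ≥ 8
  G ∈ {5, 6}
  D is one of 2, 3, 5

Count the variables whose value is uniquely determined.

B's domain is down to {8}, so B = 8. Remove 8 from A.
F and G share exactly the 2 values {5, 6}; by pigeonhole those values go to them, so strike 5, 6 from A, D.
A and C share exactly the 2 values {1, 7}; by pigeonhole those values go to them, so strike 1, 7 from E.
Determined: B=8. The other variables each still have more than one consistent value. That makes 1.

1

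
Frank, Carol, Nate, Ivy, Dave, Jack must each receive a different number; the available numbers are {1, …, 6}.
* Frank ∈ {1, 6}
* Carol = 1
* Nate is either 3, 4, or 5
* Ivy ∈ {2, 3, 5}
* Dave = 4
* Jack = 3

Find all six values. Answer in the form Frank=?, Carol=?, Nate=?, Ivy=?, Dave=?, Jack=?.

Carol has just one choice, so Carol = 1. Eliminate 1 elsewhere: Frank.
Dave has just one choice, so Dave = 4. Strike 4 from Nate.
Jack has just one choice, so Jack = 3. Remove 3 from Nate, Ivy.
Frank must be 6 (only option left).
Nate has just one choice, so Nate = 5. Eliminate 5 elsewhere: Ivy.
That leaves Ivy = 2.

Frank=6, Carol=1, Nate=5, Ivy=2, Dave=4, Jack=3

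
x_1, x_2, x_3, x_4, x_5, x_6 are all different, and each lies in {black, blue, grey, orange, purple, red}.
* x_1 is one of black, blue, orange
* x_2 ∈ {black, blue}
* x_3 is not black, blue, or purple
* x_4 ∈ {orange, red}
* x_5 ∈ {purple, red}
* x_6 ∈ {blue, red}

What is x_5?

Among the 6 variables, grey fits only x_3 (and all 6 values in {black, blue, grey, orange, purple, red} must be used), so x_3 = grey.
The 5 still-open variables draw from only 5 values {black, blue, orange, purple, red}, so each is used; only x_5 can be purple, hence x_5 = purple.

purple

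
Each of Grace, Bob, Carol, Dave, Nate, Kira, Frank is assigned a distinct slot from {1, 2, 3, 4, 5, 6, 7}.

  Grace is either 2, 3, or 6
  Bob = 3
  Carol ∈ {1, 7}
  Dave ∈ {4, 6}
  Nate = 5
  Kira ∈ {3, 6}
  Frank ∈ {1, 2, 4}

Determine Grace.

Bob must be 3 (only option left). Remove 3 from Grace, Kira.
Nate's domain is down to {5}, so Nate = 5.
Kira must be 6 (only option left). Eliminate 6 elsewhere: Grace, Dave.
So Grace = 2.

2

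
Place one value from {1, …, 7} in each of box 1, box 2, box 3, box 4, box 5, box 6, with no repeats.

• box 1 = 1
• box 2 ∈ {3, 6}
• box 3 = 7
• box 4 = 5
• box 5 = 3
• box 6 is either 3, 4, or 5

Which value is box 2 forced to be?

box 1 must be 1 (only option left).
box 3 has just one choice, so box 3 = 7.
box 4's domain is down to {5}, so box 4 = 5. Remove 5 from box 6.
box 5 has just one choice, so box 5 = 3. Strike 3 from box 2, box 6.
So box 2 = 6.

6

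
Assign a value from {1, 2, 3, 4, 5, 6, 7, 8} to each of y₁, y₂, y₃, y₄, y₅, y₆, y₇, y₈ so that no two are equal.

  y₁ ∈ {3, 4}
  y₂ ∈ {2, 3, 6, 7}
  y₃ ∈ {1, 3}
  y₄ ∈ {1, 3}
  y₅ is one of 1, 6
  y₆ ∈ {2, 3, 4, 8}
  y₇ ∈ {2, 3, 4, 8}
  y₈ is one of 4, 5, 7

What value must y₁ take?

4

The 8 variables draw from only 8 values {1, 2, 3, 4, 5, 6, 7, 8}, so each is used; only y₈ can be 5, hence y₈ = 5.
Among the 7 still-open variables, 7 fits only y₂ (and all 7 values in {1, 2, 3, 4, 6, 7, 8} must be used), so y₂ = 7.
The 6 still-open variables together cover exactly {1, 2, 3, 4, 6, 8} — 6 values for 6 variables — and 6 appears only in y₅'s list, so y₅ = 6.
The 2 variables y₃ and y₄ are confined to {1, 3}, which locks those values in; drop them from y₁, y₆, y₇.
So y₁ = 4.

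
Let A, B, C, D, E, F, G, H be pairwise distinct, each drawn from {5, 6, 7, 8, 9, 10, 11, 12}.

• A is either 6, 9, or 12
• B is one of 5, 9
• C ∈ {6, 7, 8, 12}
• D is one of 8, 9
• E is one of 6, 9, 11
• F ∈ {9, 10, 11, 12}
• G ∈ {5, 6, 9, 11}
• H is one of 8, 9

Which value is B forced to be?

Among the 8 variables, 7 fits only C (and all 8 values in {5, 6, 7, 8, 9, 10, 11, 12} must be used), so C = 7.
The 7 still-open variables draw from only 7 values {5, 6, 8, 9, 10, 11, 12}, so each is used; only F can be 10, hence F = 10.
The 6 still-open variables together cover exactly {5, 6, 8, 9, 11, 12} — 6 values for 6 variables — and 12 appears only in A's list, so A = 12.
D and H share exactly the 2 values {8, 9}; by pigeonhole those values go to them, so strike 8, 9 from B, E, G.
So B = 5.

5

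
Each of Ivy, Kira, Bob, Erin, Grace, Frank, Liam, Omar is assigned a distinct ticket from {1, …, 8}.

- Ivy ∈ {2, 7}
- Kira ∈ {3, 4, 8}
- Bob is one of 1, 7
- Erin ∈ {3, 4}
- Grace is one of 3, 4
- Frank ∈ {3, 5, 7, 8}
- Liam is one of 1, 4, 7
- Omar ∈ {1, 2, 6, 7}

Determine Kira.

The 8 variables draw from only 8 values {1, 2, 3, 4, 5, 6, 7, 8}, so each is used; only Frank can be 5, hence Frank = 5.
The 7 still-open variables together cover exactly {1, 2, 3, 4, 6, 7, 8} — 7 values for 7 variables — and 6 appears only in Omar's list, so Omar = 6.
The 6 still-open variables together cover exactly {1, 2, 3, 4, 7, 8} — 6 values for 6 variables — and 2 appears only in Ivy's list, so Ivy = 2.
The 5 still-open variables draw from only 5 values {1, 3, 4, 7, 8}, so each is used; only Kira can be 8, hence Kira = 8.

8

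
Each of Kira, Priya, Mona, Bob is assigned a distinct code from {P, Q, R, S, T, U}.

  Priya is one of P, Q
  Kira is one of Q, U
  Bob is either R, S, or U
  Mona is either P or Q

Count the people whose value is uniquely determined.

1

Priya and Mona between them cover only {P, Q} — a naked pair. Remove those values from Kira.
That leaves Kira = U. Strike U from Bob.
Determined: Kira=U. The other people each still have more than one consistent value. That makes 1.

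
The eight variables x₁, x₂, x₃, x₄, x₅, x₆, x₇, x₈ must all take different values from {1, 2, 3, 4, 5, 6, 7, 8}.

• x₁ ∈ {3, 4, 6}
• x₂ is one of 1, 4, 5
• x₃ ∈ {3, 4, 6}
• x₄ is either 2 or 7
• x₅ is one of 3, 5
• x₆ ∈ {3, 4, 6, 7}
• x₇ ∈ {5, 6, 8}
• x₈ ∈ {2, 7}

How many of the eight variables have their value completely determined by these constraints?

3

Among the 8 variables, 1 fits only x₂ (and all 8 values in {1, 2, 3, 4, 5, 6, 7, 8} must be used), so x₂ = 1.
Among the 7 still-open variables, 8 fits only x₇ (and all 7 values in {2, 3, 4, 5, 6, 7, 8} must be used), so x₇ = 8.
The 6 still-open variables draw from only 6 values {2, 3, 4, 5, 6, 7}, so each is used; only x₅ can be 5, hence x₅ = 5.
The 2 variables x₄ and x₈ are confined to {2, 7}, which locks those values in; drop them from x₆.
Determined: x₂=1, x₅=5, x₇=8. The other variables each still have more than one consistent value. That makes 3.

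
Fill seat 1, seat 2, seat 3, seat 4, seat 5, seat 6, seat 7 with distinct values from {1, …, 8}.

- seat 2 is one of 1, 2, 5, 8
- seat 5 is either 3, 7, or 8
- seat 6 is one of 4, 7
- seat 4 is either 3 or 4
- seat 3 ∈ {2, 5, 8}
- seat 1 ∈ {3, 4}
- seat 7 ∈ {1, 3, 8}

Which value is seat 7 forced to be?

1

The 2 variables seat 1 and seat 4 are confined to {3, 4}, which locks those values in; drop them from seat 5, seat 6, seat 7.
That leaves seat 6 = 7. Strike 7 from seat 5.
seat 5's domain is down to {8}, so seat 5 = 8. So seat 2, seat 3, seat 7 can't be 8.
So seat 7 = 1.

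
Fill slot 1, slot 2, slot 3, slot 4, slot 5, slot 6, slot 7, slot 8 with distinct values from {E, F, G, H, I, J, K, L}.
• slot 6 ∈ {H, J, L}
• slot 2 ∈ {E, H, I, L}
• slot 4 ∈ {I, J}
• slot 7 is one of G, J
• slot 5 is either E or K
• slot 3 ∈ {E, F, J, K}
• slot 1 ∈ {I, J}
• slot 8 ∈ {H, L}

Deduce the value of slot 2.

E

The 8 variables draw from only 8 values {E, F, G, H, I, J, K, L}, so each is used; only slot 3 can be F, hence slot 3 = F.
Among the 7 still-open variables, G fits only slot 7 (and all 7 values in {E, G, H, I, J, K, L} must be used), so slot 7 = G.
Among the 6 still-open variables, K fits only slot 5 (and all 6 values in {E, H, I, J, K, L} must be used), so slot 5 = K.
The 5 still-open variables draw from only 5 values {E, H, I, J, L}, so each is used; only slot 2 can be E, hence slot 2 = E.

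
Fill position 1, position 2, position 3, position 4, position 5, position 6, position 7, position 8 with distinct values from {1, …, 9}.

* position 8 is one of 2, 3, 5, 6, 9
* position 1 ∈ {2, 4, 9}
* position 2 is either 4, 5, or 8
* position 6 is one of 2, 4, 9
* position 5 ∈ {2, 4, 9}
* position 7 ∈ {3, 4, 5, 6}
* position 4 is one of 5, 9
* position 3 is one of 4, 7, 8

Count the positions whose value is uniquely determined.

The 8 variables together cover exactly {2, 3, 4, 5, 6, 7, 8, 9} — 8 values for 8 variables — and 7 appears only in position 3's list, so position 3 = 7.
The 7 still-open variables together cover exactly {2, 3, 4, 5, 6, 8, 9} — 7 values for 7 variables — and 8 appears only in position 2's list, so position 2 = 8.
position 1, position 5, position 6 share exactly the 3 values {2, 4, 9}; by pigeonhole those values go to them, so strike 2, 4, 9 from position 4, position 7, position 8.
That leaves position 4 = 5. Eliminate 5 elsewhere: position 7, position 8.
Determined: position 2=8, position 3=7, position 4=5. The other positions each still have more than one consistent value. That makes 3.

3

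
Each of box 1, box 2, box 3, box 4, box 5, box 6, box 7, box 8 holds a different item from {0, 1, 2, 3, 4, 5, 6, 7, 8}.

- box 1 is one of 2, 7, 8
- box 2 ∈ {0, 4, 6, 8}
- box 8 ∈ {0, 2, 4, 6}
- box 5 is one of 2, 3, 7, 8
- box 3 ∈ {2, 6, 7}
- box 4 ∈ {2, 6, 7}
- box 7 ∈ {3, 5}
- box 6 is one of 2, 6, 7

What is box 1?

8

The 8 variables draw from only 8 values {0, 2, 3, 4, 5, 6, 7, 8}, so each is used; only box 7 can be 5, hence box 7 = 5.
Among the 7 still-open variables, 3 fits only box 5 (and all 7 values in {0, 2, 3, 4, 6, 7, 8} must be used), so box 5 = 3.
The 3 variables box 3, box 4, box 6 are confined to {2, 6, 7}, which locks those values in; drop them from box 1, box 2, box 8.
So box 1 = 8.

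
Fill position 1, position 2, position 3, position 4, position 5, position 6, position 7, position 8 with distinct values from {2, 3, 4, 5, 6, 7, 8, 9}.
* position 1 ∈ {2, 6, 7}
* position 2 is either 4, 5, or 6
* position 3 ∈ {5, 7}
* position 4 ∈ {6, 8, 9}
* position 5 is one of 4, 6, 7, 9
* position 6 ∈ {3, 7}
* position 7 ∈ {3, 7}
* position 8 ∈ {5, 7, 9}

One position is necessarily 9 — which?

position 8

The 8 variables draw from only 8 values {2, 3, 4, 5, 6, 7, 8, 9}, so each is used; only position 1 can be 2, hence position 1 = 2.
Among the 7 still-open variables, 8 fits only position 4 (and all 7 values in {3, 4, 5, 6, 7, 8, 9} must be used), so position 4 = 8.
position 6 and position 7 share exactly the 2 values {3, 7}; by pigeonhole those values go to them, so strike 3, 7 from position 3, position 5, position 8.
position 3 must be 5 (only option left). So position 2, position 8 can't be 5.
So 9 goes to position 8.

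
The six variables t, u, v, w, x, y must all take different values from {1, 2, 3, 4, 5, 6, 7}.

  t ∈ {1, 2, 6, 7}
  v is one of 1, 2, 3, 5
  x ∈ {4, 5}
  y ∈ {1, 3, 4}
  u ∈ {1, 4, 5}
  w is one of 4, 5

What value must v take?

The 2 variables w and x are confined to {4, 5}, which locks those values in; drop them from u, v, y.
u's domain is down to {1}, so u = 1. Strike 1 from t, v, y.
y has just one choice, so y = 3. Strike 3 from v.
So v = 2.

2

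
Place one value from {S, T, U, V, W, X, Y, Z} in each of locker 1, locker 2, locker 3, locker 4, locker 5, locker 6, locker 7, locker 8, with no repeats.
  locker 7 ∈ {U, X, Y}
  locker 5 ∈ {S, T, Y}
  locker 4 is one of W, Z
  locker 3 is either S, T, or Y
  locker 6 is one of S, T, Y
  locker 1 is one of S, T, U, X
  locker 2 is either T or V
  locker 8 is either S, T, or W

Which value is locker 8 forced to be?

W

The 8 variables together cover exactly {S, T, U, V, W, X, Y, Z} — 8 values for 8 variables — and V appears only in locker 2's list, so locker 2 = V.
Among the 7 still-open variables, Z fits only locker 4 (and all 7 values in {S, T, U, W, X, Y, Z} must be used), so locker 4 = Z.
The 6 still-open variables draw from only 6 values {S, T, U, W, X, Y}, so each is used; only locker 8 can be W, hence locker 8 = W.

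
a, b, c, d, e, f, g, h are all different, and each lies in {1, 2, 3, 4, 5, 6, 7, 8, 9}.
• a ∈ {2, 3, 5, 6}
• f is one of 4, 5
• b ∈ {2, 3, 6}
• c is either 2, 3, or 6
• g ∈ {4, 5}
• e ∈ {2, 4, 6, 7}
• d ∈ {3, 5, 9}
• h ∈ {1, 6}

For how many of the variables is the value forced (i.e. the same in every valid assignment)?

The 8 variables together cover exactly {1, 2, 3, 4, 5, 6, 7, 9} — 8 values for 8 variables — and 1 appears only in h's list, so h = 1.
The 7 still-open variables draw from only 7 values {2, 3, 4, 5, 6, 7, 9}, so each is used; only e can be 7, hence e = 7.
The 6 still-open variables together cover exactly {2, 3, 4, 5, 6, 9} — 6 values for 6 variables — and 9 appears only in d's list, so d = 9.
The 2 variables f and g are confined to {4, 5}, which locks those values in; drop them from a.
Determined: d=9, e=7, h=1. The other variables each still have more than one consistent value. That makes 3.

3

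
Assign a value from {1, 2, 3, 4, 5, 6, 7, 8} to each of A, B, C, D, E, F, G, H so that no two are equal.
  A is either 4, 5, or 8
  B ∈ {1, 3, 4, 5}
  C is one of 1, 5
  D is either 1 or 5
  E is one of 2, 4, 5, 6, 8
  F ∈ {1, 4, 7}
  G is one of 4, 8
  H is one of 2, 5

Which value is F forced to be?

7

The 8 variables draw from only 8 values {1, 2, 3, 4, 5, 6, 7, 8}, so each is used; only B can be 3, hence B = 3.
Among the 7 still-open variables, 6 fits only E (and all 7 values in {1, 2, 4, 5, 6, 7, 8} must be used), so E = 6.
The 6 still-open variables draw from only 6 values {1, 2, 4, 5, 7, 8}, so each is used; only H can be 2, hence H = 2.
Among the 5 still-open variables, 7 fits only F (and all 5 values in {1, 4, 5, 7, 8} must be used), so F = 7.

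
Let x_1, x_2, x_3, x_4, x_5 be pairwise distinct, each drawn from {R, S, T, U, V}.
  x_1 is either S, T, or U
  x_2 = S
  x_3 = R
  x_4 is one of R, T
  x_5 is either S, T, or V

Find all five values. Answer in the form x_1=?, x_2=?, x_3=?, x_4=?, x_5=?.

x_2 has just one choice, so x_2 = S. Eliminate S elsewhere: x_1, x_5.
That leaves x_3 = R. Eliminate R elsewhere: x_4.
x_4 has just one choice, so x_4 = T. So x_1, x_5 can't be T.
x_5's domain is down to {V}, so x_5 = V.
x_1 must be U (only option left).

x_1=U, x_2=S, x_3=R, x_4=T, x_5=V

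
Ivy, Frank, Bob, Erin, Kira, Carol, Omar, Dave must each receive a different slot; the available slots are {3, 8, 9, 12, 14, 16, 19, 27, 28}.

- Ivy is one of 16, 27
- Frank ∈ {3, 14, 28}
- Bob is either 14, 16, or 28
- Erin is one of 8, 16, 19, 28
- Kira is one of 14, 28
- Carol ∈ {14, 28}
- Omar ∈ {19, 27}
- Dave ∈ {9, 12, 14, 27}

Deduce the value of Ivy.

The 2 variables Kira and Carol are confined to {14, 28}, which locks those values in; drop them from Frank, Bob, Erin, Dave.
Frank has just one choice, so Frank = 3.
Bob has just one choice, so Bob = 16. Strike 16 from Ivy, Erin.
So Ivy = 27.

27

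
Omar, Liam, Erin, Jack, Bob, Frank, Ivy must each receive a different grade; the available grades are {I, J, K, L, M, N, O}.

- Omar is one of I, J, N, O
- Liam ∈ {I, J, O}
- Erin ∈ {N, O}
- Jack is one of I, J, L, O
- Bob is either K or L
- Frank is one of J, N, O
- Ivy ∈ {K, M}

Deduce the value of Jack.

The 7 variables draw from only 7 values {I, J, K, L, M, N, O}, so each is used; only Ivy can be M, hence Ivy = M.
The 6 still-open variables together cover exactly {I, J, K, L, N, O} — 6 values for 6 variables — and K appears only in Bob's list, so Bob = K.
Among the 5 still-open variables, L fits only Jack (and all 5 values in {I, J, L, N, O} must be used), so Jack = L.

L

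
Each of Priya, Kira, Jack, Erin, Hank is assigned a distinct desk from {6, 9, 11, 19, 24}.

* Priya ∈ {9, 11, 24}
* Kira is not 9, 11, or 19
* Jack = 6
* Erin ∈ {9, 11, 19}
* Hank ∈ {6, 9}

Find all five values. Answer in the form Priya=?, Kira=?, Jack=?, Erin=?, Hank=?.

Priya=11, Kira=24, Jack=6, Erin=19, Hank=9

Jack's domain is down to {6}, so Jack = 6. Strike 6 from Kira, Hank.
Hank has just one choice, so Hank = 9. Eliminate 9 elsewhere: Priya, Erin.
Kira's domain is down to {24}, so Kira = 24. Remove 24 from Priya.
Priya must be 11 (only option left). Remove 11 from Erin.
Erin's domain is down to {19}, so Erin = 19.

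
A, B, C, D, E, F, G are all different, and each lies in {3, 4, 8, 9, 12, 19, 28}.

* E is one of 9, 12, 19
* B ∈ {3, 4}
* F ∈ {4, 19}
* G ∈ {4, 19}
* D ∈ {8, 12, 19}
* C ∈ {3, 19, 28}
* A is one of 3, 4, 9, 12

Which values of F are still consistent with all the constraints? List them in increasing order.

4, 19

The 7 variables together cover exactly {3, 4, 8, 9, 12, 19, 28} — 7 values for 7 variables — and 8 appears only in D's list, so D = 8.
The 6 still-open variables draw from only 6 values {3, 4, 9, 12, 19, 28}, so each is used; only C can be 28, hence C = 28.
F and G share exactly the 2 values {4, 19}; by pigeonhole those values go to them, so strike 4, 19 from A, B, E.
B must be 3 (only option left). Strike 3 from A.
No further eliminations apply; F can still be any of 4, 19.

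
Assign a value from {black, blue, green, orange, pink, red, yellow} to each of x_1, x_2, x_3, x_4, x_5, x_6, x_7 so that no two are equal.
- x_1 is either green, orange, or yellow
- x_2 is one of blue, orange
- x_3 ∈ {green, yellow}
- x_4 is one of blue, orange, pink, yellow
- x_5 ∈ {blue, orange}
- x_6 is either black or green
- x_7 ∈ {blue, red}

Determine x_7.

The 7 variables draw from only 7 values {black, blue, green, orange, pink, red, yellow}, so each is used; only x_6 can be black, hence x_6 = black.
The 6 still-open variables draw from only 6 values {blue, green, orange, pink, red, yellow}, so each is used; only x_4 can be pink, hence x_4 = pink.
The 5 still-open variables draw from only 5 values {blue, green, orange, red, yellow}, so each is used; only x_7 can be red, hence x_7 = red.

red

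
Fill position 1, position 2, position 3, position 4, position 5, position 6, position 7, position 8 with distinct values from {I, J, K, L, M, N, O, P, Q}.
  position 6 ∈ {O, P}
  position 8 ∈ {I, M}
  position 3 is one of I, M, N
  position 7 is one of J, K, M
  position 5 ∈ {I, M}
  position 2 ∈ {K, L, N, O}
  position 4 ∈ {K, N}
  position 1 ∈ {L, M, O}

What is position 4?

K

Among the 8 variables, J fits only position 7 (and all 8 values in {I, J, K, L, M, N, O, P} must be used), so position 7 = J.
The 7 still-open variables draw from only 7 values {I, K, L, M, N, O, P}, so each is used; only position 6 can be P, hence position 6 = P.
position 5 and position 8 share exactly the 2 values {I, M}; by pigeonhole those values go to them, so strike I, M from position 1, position 3.
That leaves position 3 = N. Strike N from position 2, position 4.
So position 4 = K.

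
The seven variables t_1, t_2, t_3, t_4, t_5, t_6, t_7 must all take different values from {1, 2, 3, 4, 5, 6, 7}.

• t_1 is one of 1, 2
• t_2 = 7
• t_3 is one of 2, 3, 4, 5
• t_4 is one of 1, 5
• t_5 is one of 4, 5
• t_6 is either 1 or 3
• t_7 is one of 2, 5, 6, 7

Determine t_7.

t_2 must be 7 (only option left). Strike 7 from t_7.
The 6 still-open variables together cover exactly {1, 2, 3, 4, 5, 6} — 6 values for 6 variables — and 6 appears only in t_7's list, so t_7 = 6.

6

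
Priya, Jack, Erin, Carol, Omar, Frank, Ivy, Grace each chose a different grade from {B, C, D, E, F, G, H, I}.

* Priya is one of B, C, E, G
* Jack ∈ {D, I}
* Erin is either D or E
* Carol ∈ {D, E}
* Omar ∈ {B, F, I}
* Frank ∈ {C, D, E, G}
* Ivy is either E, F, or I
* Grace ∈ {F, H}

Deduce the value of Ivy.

Among the 8 variables, H fits only Grace (and all 8 values in {B, C, D, E, F, G, H, I} must be used), so Grace = H.
Erin and Carol share exactly the 2 values {D, E}; by pigeonhole those values go to them, so strike D, E from Priya, Jack, Frank, Ivy.
That leaves Jack = I. Remove I from Omar, Ivy.
So Ivy = F.

F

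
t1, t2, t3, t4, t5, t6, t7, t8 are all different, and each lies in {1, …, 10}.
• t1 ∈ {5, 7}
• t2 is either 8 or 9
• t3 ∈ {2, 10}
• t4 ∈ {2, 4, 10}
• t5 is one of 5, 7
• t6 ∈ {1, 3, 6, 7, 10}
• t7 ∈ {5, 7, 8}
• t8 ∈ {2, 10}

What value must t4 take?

4

The 2 variables t1 and t5 are confined to {5, 7}, which locks those values in; drop them from t6, t7.
t7 has just one choice, so t7 = 8. Strike 8 from t2.
t2's domain is down to {9}, so t2 = 9.
t3 and t8 share exactly the 2 values {2, 10}; by pigeonhole those values go to them, so strike 2, 10 from t4, t6.
So t4 = 4.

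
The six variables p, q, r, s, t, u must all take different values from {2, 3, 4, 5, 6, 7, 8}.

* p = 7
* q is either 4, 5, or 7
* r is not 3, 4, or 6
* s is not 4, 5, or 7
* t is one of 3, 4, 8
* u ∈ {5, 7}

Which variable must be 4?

p has just one choice, so p = 7. Remove 7 from q, r, u.
u's domain is down to {5}, so u = 5. Eliminate 5 elsewhere: q, r.
So 4 goes to q.

q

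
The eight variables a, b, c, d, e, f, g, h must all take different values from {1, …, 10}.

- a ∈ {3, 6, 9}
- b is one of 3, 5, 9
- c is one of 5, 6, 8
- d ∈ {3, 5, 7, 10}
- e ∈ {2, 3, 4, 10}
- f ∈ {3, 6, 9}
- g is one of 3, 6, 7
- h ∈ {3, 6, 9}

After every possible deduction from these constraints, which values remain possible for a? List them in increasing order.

3, 6, 9

a, f, h share exactly the 3 values {3, 6, 9}; by pigeonhole those values go to them, so strike 3, 6, 9 from b, c, d, e, g.
b's domain is down to {5}, so b = 5. Strike 5 from c, d.
c's domain is down to {8}, so c = 8.
g must be 7 (only option left). Eliminate 7 elsewhere: d.
d has just one choice, so d = 10. Strike 10 from e.
No further eliminations apply; a can still be any of 3, 6, 9.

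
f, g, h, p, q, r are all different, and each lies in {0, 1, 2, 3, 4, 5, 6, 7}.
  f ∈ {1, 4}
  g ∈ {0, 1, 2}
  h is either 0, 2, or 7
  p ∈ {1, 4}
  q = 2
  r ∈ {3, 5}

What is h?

7

q's domain is down to {2}, so q = 2. Strike 2 from g, h.
f and p between them cover only {1, 4} — a naked pair. Remove those values from g.
g's domain is down to {0}, so g = 0. Strike 0 from h.
So h = 7.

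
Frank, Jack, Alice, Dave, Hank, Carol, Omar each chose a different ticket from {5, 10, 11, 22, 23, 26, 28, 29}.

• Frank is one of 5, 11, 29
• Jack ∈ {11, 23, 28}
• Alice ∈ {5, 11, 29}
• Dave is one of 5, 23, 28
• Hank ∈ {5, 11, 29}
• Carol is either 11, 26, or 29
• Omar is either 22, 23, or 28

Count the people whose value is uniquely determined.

Among the 7 variables, 22 fits only Omar (and all 7 values in {5, 11, 22, 23, 26, 28, 29} must be used), so Omar = 22.
The 6 still-open variables draw from only 6 values {5, 11, 23, 26, 28, 29}, so each is used; only Carol can be 26, hence Carol = 26.
The 3 variables Frank, Alice, Hank are confined to {5, 11, 29}, which locks those values in; drop them from Jack, Dave.
Determined: Carol=26, Omar=22. The other people each still have more than one consistent value. That makes 2.

2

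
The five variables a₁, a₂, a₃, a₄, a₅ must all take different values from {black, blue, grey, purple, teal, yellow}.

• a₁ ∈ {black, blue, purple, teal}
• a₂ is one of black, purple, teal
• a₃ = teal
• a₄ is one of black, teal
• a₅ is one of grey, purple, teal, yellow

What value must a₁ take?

blue

a₃'s domain is down to {teal}, so a₃ = teal. Remove teal from a₁, a₂, a₄, a₅.
a₄ has just one choice, so a₄ = black. Remove black from a₁, a₂.
a₂ must be purple (only option left). Strike purple from a₁, a₅.
So a₁ = blue.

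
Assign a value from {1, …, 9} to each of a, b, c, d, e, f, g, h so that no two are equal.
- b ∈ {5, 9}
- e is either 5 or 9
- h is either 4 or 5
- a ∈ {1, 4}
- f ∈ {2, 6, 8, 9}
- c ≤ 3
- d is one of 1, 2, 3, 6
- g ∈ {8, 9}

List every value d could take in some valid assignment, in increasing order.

2, 3, 6

b and e share exactly the 2 values {5, 9}; by pigeonhole those values go to them, so strike 5, 9 from f, g, h.
g has just one choice, so g = 8. So f can't be 8.
h must be 4 (only option left). Eliminate 4 elsewhere: a.
a has just one choice, so a = 1. Remove 1 from c, d.
No further eliminations apply; d can still be any of 2, 3, 6.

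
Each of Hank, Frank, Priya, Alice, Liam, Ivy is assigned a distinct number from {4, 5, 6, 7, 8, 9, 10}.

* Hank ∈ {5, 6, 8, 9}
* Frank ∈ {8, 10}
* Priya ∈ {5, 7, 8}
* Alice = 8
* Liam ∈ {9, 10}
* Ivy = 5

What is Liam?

9

Alice must be 8 (only option left). So Hank, Frank, Priya can't be 8.
Ivy's domain is down to {5}, so Ivy = 5. So Hank, Priya can't be 5.
Frank must be 10 (only option left). So Liam can't be 10.
So Liam = 9.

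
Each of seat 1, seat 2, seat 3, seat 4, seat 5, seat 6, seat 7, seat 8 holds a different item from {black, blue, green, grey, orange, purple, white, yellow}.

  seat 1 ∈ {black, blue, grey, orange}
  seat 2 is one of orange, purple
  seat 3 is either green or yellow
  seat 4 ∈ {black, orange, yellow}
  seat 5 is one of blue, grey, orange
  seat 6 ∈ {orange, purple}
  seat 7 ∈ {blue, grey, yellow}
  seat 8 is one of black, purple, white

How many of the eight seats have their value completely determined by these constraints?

Among the 8 variables, green fits only seat 3 (and all 8 values in {black, blue, green, grey, orange, purple, white, yellow} must be used), so seat 3 = green.
Among the 7 still-open variables, white fits only seat 8 (and all 7 values in {black, blue, grey, orange, purple, white, yellow} must be used), so seat 8 = white.
seat 2 and seat 6 between them cover only {orange, purple} — a naked pair. Remove those values from seat 1, seat 4, seat 5.
Determined: seat 3=green, seat 8=white. The other seats each still have more than one consistent value. That makes 2.

2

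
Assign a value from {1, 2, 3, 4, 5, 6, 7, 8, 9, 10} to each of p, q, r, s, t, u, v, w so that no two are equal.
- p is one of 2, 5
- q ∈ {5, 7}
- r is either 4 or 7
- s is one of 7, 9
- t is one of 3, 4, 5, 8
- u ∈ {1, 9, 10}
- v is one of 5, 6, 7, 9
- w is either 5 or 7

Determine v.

6

q and w between them cover only {5, 7} — a naked pair. Remove those values from p, r, s, t, v.
That leaves p = 2.
That leaves r = 4. Remove 4 from t.
s must be 9 (only option left). Eliminate 9 elsewhere: u, v.
So v = 6.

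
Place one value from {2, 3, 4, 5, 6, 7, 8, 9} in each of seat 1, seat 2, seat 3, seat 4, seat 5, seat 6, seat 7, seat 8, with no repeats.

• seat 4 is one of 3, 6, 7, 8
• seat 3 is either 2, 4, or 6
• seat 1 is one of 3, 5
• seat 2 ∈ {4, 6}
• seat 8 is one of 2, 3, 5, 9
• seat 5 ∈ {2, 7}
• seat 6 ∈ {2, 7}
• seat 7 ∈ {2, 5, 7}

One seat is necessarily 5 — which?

seat 7

The 8 variables draw from only 8 values {2, 3, 4, 5, 6, 7, 8, 9}, so each is used; only seat 4 can be 8, hence seat 4 = 8.
The 7 still-open variables draw from only 7 values {2, 3, 4, 5, 6, 7, 9}, so each is used; only seat 8 can be 9, hence seat 8 = 9.
The 6 still-open variables together cover exactly {2, 3, 4, 5, 6, 7} — 6 values for 6 variables — and 3 appears only in seat 1's list, so seat 1 = 3.
Among the 5 still-open variables, 5 fits only seat 7 (and all 5 values in {2, 4, 5, 6, 7} must be used), so seat 7 = 5.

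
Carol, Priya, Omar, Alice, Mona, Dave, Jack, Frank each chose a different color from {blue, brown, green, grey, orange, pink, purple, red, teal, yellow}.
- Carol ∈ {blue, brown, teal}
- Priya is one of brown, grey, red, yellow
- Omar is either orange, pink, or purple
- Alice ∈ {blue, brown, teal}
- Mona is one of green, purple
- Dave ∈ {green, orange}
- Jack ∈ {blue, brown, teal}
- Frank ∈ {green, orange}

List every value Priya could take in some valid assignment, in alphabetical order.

grey, red, yellow

Dave and Frank between them cover only {green, orange} — a naked pair. Remove those values from Omar, Mona.
Mona's domain is down to {purple}, so Mona = purple. Eliminate purple elsewhere: Omar.
Omar must be pink (only option left).
Carol, Alice, Jack between them cover only {blue, brown, teal} — a naked triple. Remove those values from Priya.
No further eliminations apply; Priya can still be any of grey, red, yellow.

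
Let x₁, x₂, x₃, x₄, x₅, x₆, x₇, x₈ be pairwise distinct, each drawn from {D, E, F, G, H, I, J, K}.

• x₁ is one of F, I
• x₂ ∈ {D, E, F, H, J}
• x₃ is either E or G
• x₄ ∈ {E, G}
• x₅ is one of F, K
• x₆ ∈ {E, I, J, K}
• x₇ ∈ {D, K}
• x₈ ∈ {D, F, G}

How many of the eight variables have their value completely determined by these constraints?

3

The 8 variables together cover exactly {D, E, F, G, H, I, J, K} — 8 values for 8 variables — and H appears only in x₂'s list, so x₂ = H.
The 7 still-open variables together cover exactly {D, E, F, G, I, J, K} — 7 values for 7 variables — and J appears only in x₆'s list, so x₆ = J.
Among the 6 still-open variables, I fits only x₁ (and all 6 values in {D, E, F, G, I, K} must be used), so x₁ = I.
x₃ and x₄ share exactly the 2 values {E, G}; by pigeonhole those values go to them, so strike E, G from x₈.
Determined: x₁=I, x₂=H, x₆=J. The other variables each still have more than one consistent value. That makes 3.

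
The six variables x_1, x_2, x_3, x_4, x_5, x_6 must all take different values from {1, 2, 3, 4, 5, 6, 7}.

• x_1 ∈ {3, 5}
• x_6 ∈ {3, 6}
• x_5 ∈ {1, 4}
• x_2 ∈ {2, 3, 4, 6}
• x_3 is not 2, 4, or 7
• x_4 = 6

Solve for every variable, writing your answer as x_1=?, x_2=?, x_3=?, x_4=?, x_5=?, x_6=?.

x_1=5, x_2=2, x_3=1, x_4=6, x_5=4, x_6=3

x_4 must be 6 (only option left). Eliminate 6 elsewhere: x_2, x_3, x_6.
x_6 must be 3 (only option left). Strike 3 from x_1, x_2, x_3.
x_1 has just one choice, so x_1 = 5. Strike 5 from x_3.
That leaves x_3 = 1. So x_5 can't be 1.
x_5 has just one choice, so x_5 = 4. Strike 4 from x_2.
x_2 has just one choice, so x_2 = 2.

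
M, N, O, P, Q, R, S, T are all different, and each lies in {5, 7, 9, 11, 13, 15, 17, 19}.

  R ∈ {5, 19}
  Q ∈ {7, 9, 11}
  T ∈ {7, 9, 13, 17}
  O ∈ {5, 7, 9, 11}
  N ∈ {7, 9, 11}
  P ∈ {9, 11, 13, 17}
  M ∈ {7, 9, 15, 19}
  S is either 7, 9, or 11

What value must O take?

5

The 8 variables draw from only 8 values {5, 7, 9, 11, 13, 15, 17, 19}, so each is used; only M can be 15, hence M = 15.
The 7 still-open variables together cover exactly {5, 7, 9, 11, 13, 17, 19} — 7 values for 7 variables — and 19 appears only in R's list, so R = 19.
The 6 still-open variables together cover exactly {5, 7, 9, 11, 13, 17} — 6 values for 6 variables — and 5 appears only in O's list, so O = 5.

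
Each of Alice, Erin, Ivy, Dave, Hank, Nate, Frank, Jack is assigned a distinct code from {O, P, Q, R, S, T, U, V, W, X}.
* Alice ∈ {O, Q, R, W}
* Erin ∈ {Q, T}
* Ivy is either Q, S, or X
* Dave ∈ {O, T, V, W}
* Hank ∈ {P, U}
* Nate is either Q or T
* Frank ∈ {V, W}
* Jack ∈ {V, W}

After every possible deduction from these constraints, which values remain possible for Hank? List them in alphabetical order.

P, U

Erin and Nate between them cover only {Q, T} — a naked pair. Remove those values from Alice, Ivy, Dave.
Frank and Jack between them cover only {V, W} — a naked pair. Remove those values from Alice, Dave.
Dave has just one choice, so Dave = O. Eliminate O elsewhere: Alice.
Alice has just one choice, so Alice = R.
No further eliminations apply; Hank can still be any of P, U.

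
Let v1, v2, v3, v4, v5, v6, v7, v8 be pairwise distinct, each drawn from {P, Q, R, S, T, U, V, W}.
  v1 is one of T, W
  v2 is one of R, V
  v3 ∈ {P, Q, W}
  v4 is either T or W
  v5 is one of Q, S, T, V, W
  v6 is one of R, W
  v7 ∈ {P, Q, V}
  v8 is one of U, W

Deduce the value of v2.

V

Among the 8 variables, S fits only v5 (and all 8 values in {P, Q, R, S, T, U, V, W} must be used), so v5 = S.
The 7 still-open variables draw from only 7 values {P, Q, R, T, U, V, W}, so each is used; only v8 can be U, hence v8 = U.
v1 and v4 between them cover only {T, W} — a naked pair. Remove those values from v3, v6.
v6 must be R (only option left). Remove R from v2.
So v2 = V.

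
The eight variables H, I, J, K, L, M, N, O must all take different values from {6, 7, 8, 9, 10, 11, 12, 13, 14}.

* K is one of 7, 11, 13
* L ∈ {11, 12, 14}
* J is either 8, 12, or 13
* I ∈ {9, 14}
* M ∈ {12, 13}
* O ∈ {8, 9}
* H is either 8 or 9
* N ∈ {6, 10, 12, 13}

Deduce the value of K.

The 2 variables H and O are confined to {8, 9}, which locks those values in; drop them from I, J.
I's domain is down to {14}, so I = 14. Strike 14 from L.
The 2 variables J and M are confined to {12, 13}, which locks those values in; drop them from K, L, N.
L's domain is down to {11}, so L = 11. Eliminate 11 elsewhere: K.
So K = 7.

7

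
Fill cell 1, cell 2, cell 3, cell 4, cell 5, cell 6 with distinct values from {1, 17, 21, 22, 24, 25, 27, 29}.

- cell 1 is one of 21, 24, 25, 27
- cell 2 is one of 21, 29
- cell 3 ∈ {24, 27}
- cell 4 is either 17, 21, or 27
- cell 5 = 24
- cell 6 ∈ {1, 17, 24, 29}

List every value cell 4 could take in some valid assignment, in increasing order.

17, 21

cell 5 has just one choice, so cell 5 = 24. Remove 24 from cell 1, cell 3, cell 6.
cell 3's domain is down to {27}, so cell 3 = 27. So cell 1, cell 4 can't be 27.
No further eliminations apply; cell 4 can still be any of 17, 21.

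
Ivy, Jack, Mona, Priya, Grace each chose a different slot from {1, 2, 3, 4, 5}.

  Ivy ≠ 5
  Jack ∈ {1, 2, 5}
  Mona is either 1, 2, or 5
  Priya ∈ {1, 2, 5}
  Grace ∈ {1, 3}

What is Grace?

The 5 variables draw from only 5 values {1, 2, 3, 4, 5}, so each is used; only Ivy can be 4, hence Ivy = 4.
The 4 still-open variables draw from only 4 values {1, 2, 3, 5}, so each is used; only Grace can be 3, hence Grace = 3.

3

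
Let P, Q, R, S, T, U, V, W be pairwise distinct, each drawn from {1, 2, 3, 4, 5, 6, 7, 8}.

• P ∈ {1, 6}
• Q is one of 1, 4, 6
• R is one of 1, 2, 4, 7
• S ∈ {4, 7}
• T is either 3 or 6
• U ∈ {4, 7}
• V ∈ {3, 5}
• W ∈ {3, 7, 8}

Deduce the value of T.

The 8 variables draw from only 8 values {1, 2, 3, 4, 5, 6, 7, 8}, so each is used; only R can be 2, hence R = 2.
The 7 still-open variables together cover exactly {1, 3, 4, 5, 6, 7, 8} — 7 values for 7 variables — and 5 appears only in V's list, so V = 5.
The 6 still-open variables draw from only 6 values {1, 3, 4, 6, 7, 8}, so each is used; only W can be 8, hence W = 8.
The 5 still-open variables together cover exactly {1, 3, 4, 6, 7} — 5 values for 5 variables — and 3 appears only in T's list, so T = 3.

3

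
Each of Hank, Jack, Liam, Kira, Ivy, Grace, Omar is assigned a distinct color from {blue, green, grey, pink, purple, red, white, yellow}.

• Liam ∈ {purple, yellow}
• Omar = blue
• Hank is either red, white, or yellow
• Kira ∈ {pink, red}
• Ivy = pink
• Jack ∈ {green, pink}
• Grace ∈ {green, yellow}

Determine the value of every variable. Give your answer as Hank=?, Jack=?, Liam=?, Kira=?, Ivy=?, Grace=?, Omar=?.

Ivy's domain is down to {pink}, so Ivy = pink. Remove pink from Jack, Kira.
That leaves Omar = blue.
Jack has just one choice, so Jack = green. Strike green from Grace.
Kira must be red (only option left). Remove red from Hank.
Grace's domain is down to {yellow}, so Grace = yellow. Remove yellow from Hank, Liam.
Hank has just one choice, so Hank = white.
Liam's domain is down to {purple}, so Liam = purple.

Hank=white, Jack=green, Liam=purple, Kira=red, Ivy=pink, Grace=yellow, Omar=blue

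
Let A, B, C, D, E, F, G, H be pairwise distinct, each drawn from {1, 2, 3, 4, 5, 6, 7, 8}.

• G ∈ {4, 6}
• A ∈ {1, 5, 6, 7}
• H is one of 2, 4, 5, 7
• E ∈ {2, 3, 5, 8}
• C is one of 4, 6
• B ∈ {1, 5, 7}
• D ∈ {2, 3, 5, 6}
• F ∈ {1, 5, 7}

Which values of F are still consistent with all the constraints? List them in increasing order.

Among the 8 variables, 8 fits only E (and all 8 values in {1, 2, 3, 4, 5, 6, 7, 8} must be used), so E = 8.
The 7 still-open variables together cover exactly {1, 2, 3, 4, 5, 6, 7} — 7 values for 7 variables — and 3 appears only in D's list, so D = 3.
The 6 still-open variables draw from only 6 values {1, 2, 4, 5, 6, 7}, so each is used; only H can be 2, hence H = 2.
The 2 variables C and G are confined to {4, 6}, which locks those values in; drop them from A.
No further eliminations apply; F can still be any of 1, 5, 7.

1, 5, 7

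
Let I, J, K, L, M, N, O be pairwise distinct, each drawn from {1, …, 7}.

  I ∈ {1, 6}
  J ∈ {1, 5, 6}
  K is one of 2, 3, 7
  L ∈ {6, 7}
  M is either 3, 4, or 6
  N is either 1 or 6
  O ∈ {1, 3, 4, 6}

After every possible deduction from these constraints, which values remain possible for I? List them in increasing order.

1, 6

Among the 7 variables, 2 fits only K (and all 7 values in {1, 2, 3, 4, 5, 6, 7} must be used), so K = 2.
Among the 6 still-open variables, 5 fits only J (and all 6 values in {1, 3, 4, 5, 6, 7} must be used), so J = 5.
The 5 still-open variables draw from only 5 values {1, 3, 4, 6, 7}, so each is used; only L can be 7, hence L = 7.
I and N between them cover only {1, 6} — a naked pair. Remove those values from M, O.
No further eliminations apply; I can still be any of 1, 6.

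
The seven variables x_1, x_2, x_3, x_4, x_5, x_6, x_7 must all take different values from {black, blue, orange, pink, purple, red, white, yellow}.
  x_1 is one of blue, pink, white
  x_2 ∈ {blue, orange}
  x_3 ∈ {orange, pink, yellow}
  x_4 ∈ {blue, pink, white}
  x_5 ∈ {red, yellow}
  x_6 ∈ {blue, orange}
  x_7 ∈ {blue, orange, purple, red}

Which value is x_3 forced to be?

yellow

Among the 7 variables, purple fits only x_7 (and all 7 values in {blue, orange, pink, purple, red, white, yellow} must be used), so x_7 = purple.
The 6 still-open variables together cover exactly {blue, orange, pink, red, white, yellow} — 6 values for 6 variables — and red appears only in x_5's list, so x_5 = red.
Among the 5 still-open variables, yellow fits only x_3 (and all 5 values in {blue, orange, pink, white, yellow} must be used), so x_3 = yellow.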